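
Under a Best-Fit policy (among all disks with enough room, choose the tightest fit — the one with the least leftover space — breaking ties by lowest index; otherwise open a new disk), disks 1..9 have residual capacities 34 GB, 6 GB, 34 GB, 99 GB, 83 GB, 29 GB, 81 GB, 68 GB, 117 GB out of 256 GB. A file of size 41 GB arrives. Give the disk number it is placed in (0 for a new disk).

Disks with room: disk 4 (99 GB), disk 5 (83 GB), disk 7 (81 GB), disk 8 (68 GB), disk 9 (117 GB).
Tightest fit is disk 8 with 68 GB free.

8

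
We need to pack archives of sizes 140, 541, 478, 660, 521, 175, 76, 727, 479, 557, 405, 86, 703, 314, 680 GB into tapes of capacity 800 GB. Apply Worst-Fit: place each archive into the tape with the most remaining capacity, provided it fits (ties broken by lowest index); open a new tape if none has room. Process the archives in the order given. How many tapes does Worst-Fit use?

10

tape 1: place 140 GB, 660 GB left
tape 1: place 541 GB, 119 GB left
tape 2: place 478 GB, 322 GB left
tape 3: place 660 GB, 140 GB left
tape 4: place 521 GB, 279 GB left
tape 2: place 175 GB, 147 GB left
tape 4: place 76 GB, 203 GB left
tape 5: place 727 GB, 73 GB left
tape 6: place 479 GB, 321 GB left
tape 7: place 557 GB, 243 GB left
tape 8: place 405 GB, 395 GB left
tape 8: place 86 GB, 309 GB left
tape 9: place 703 GB, 97 GB left
tape 6: place 314 GB, 7 GB left
tape 10: place 680 GB, 120 GB left
Final tapes: [140,541] [478,175] [660] [521,76] [727] [479,314] [557] [405,86] [703] [680].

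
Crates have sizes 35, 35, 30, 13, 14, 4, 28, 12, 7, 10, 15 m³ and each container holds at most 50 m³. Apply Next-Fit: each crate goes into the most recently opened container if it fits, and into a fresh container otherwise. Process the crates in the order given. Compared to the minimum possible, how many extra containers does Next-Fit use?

Next-Fit: [35] [35] [30,13] [14,4,28] [12,7,10,15] → 5 containers.
Total size 203 m³; any packing needs at least ⌈203/50⌉ = 5 containers.
So 5 is already optimal.

0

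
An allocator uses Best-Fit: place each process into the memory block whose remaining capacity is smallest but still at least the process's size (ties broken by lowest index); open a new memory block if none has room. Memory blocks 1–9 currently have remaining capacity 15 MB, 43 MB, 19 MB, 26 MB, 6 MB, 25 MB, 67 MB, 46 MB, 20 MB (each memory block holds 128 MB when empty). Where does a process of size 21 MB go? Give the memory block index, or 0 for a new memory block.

Memory blocks with room: memory block 2 (43 MB), memory block 4 (26 MB), memory block 6 (25 MB), memory block 7 (67 MB), memory block 8 (46 MB).
Tightest fit is memory block 6 with 25 MB free.

6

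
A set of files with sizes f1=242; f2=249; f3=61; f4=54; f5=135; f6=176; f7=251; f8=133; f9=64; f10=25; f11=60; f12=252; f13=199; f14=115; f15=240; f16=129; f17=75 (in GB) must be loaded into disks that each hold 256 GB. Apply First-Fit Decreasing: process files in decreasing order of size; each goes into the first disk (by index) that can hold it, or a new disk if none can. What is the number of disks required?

10

Sorted descending: 252, 251, 249, 242, 240, 199, 176, 135, 133, 129, 115, 75, 64, 61, 60, 54, 25.
252 GB → disk 1 (remaining 4 GB)
251 GB → disk 2 (remaining 5 GB)
249 GB → disk 3 (remaining 7 GB)
242 GB → disk 4 (remaining 14 GB)
240 GB → disk 5 (remaining 16 GB)
199 GB → disk 6 (remaining 57 GB)
176 GB → disk 7 (remaining 80 GB)
135 GB → disk 8 (remaining 121 GB)
133 GB → disk 9 (remaining 123 GB)
129 GB → disk 10 (remaining 127 GB)
115 GB → disk 8 (remaining 6 GB)
75 GB → disk 7 (remaining 5 GB)
64 GB → disk 9 (remaining 59 GB)
61 GB → disk 10 (remaining 66 GB)
60 GB → disk 10 (remaining 6 GB)
54 GB → disk 6 (remaining 3 GB)
25 GB → disk 9 (remaining 34 GB)
Final disks: [252] [251] [249] [242] [240] [199,54] [176,75] [135,115] [133,64,25] [129,61,60].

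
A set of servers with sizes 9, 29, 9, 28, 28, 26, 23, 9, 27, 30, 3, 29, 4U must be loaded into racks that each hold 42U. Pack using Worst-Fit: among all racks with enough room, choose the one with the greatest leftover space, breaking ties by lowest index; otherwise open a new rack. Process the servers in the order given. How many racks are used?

8

rack 1: place 9U, 33U left
rack 1: place 29U, 4U left
rack 2: place 9U, 33U left
rack 2: place 28U, 5U left
rack 3: place 28U, 14U left
rack 4: place 26U, 16U left
rack 5: place 23U, 19U left
rack 5: place 9U, 10U left
rack 6: place 27U, 15U left
rack 7: place 30U, 12U left
rack 4: place 3U, 13U left
rack 8: place 29U, 13U left
rack 6: place 4U, 11U left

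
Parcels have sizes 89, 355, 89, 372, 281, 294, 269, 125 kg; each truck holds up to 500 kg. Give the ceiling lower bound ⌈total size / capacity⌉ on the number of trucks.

Total size = 89 + 355 + 89 + 372 + 281 + 294 + 269 + 125 = 1874 kg.
⌈1874 / 500⌉ = 4.

4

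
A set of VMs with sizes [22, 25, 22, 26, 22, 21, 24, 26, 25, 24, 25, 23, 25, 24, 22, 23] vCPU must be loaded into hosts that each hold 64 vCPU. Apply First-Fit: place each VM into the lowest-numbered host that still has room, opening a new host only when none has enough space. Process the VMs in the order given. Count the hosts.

8

Put 22 vCPU in host 1; 42 vCPU remain.
Put 25 vCPU in host 1; 17 vCPU remain.
Put 22 vCPU in host 2; 42 vCPU remain.
Put 26 vCPU in host 2; 16 vCPU remain.
Put 22 vCPU in host 3; 42 vCPU remain.
Put 21 vCPU in host 3; 21 vCPU remain.
Put 24 vCPU in host 4; 40 vCPU remain.
Put 26 vCPU in host 4; 14 vCPU remain.
Put 25 vCPU in host 5; 39 vCPU remain.
Put 24 vCPU in host 5; 15 vCPU remain.
Put 25 vCPU in host 6; 39 vCPU remain.
Put 23 vCPU in host 6; 16 vCPU remain.
Put 25 vCPU in host 7; 39 vCPU remain.
Put 24 vCPU in host 7; 15 vCPU remain.
Put 22 vCPU in host 8; 42 vCPU remain.
Put 23 vCPU in host 8; 19 vCPU remain.
Final hosts: [22,25] [22,26] [22,21] [24,26] [25,24] [25,23] [25,24] [22,23].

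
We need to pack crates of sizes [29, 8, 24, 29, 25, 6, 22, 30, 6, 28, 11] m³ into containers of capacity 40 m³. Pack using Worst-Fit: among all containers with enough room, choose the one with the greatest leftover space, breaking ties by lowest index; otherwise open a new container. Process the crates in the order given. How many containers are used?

7 containers

29 m³ → container 1 (remaining 11 m³)
8 m³ → container 1 (remaining 3 m³)
24 m³ → container 2 (remaining 16 m³)
29 m³ → container 3 (remaining 11 m³)
25 m³ → container 4 (remaining 15 m³)
6 m³ → container 2 (remaining 10 m³)
22 m³ → container 5 (remaining 18 m³)
30 m³ → container 6 (remaining 10 m³)
6 m³ → container 5 (remaining 12 m³)
28 m³ → container 7 (remaining 12 m³)
11 m³ → container 4 (remaining 4 m³)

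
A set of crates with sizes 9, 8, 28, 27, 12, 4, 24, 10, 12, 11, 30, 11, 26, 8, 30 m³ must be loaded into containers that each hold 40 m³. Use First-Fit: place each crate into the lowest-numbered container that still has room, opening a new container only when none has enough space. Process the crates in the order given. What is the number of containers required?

7

9 m³ → container 1 (remaining 31 m³)
8 m³ → container 1 (remaining 23 m³)
28 m³ → container 2 (remaining 12 m³)
27 m³ → container 3 (remaining 13 m³)
12 m³ → container 1 (remaining 11 m³)
4 m³ → container 1 (remaining 7 m³)
24 m³ → container 4 (remaining 16 m³)
10 m³ → container 2 (remaining 2 m³)
12 m³ → container 3 (remaining 1 m³)
11 m³ → container 4 (remaining 5 m³)
30 m³ → container 5 (remaining 10 m³)
11 m³ → container 6 (remaining 29 m³)
26 m³ → container 6 (remaining 3 m³)
8 m³ → container 5 (remaining 2 m³)
30 m³ → container 7 (remaining 10 m³)
Final containers: [9,8,12,4] [28,10] [27,12] [24,11] [30,8] [11,26] [30].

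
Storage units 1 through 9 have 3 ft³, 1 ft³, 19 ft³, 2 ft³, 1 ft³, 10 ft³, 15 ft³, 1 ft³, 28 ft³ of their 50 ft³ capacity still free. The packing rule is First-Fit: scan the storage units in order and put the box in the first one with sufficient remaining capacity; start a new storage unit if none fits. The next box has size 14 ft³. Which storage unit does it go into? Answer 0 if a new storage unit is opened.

3

Storage units with room: storage unit 3 (19 ft³), storage unit 7 (15 ft³), storage unit 9 (28 ft³).
The first with room is storage unit 3.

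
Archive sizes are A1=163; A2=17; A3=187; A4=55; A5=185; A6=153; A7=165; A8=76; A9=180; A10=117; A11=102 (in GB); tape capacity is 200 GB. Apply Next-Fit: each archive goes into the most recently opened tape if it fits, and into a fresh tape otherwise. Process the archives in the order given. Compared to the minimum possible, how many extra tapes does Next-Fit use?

Next-Fit: [163,17] [187] [55] [185] [153] [165] [76] [180] [117] [102] → 10 tapes.
8 archives exceed 100 GB (half the capacity), and no two of those can share a tape, so at least 8 tapes are needed.
An optimal packing achieves that bound: [187] [185] [180,17] [165] [163] [153] [117,76] [102,55] → 8 tapes.
Excess: 10 − 8 = 2.

2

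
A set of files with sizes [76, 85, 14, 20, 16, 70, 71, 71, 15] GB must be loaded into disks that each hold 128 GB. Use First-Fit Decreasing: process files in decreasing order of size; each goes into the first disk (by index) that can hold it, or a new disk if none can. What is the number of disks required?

5 disks

Sorted descending: 85, 76, 71, 71, 70, 20, 16, 15, 14.
85 GB → disk 1 (remaining 43 GB)
76 GB → disk 2 (remaining 52 GB)
71 GB → disk 3 (remaining 57 GB)
71 GB → disk 4 (remaining 57 GB)
70 GB → disk 5 (remaining 58 GB)
20 GB → disk 1 (remaining 23 GB)
16 GB → disk 1 (remaining 7 GB)
15 GB → disk 2 (remaining 37 GB)
14 GB → disk 2 (remaining 23 GB)
Final disks: [85,20,16] [76,15,14] [71] [71] [70].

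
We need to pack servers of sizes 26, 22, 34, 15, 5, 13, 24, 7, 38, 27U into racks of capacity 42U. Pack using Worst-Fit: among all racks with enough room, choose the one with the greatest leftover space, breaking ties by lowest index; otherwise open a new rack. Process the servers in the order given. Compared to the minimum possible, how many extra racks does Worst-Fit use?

Worst-Fit: [26,5,7] [22,15] [34] [13,24] [38] [27] → 6 racks.
Total size 211U; any packing needs at least ⌈211/42⌉ = 6 racks.
So 6 is already optimal.

0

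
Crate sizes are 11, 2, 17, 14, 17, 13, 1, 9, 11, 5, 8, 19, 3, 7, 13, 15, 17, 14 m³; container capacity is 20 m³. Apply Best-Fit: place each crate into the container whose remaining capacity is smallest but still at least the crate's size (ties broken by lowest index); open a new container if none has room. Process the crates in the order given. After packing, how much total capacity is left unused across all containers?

44

11 m³ → container 1 (remaining 9 m³)
2 m³ → container 1 (remaining 7 m³)
17 m³ → container 2 (remaining 3 m³)
14 m³ → container 3 (remaining 6 m³)
17 m³ → container 4 (remaining 3 m³)
13 m³ → container 5 (remaining 7 m³)
1 m³ → container 2 (remaining 2 m³)
9 m³ → container 6 (remaining 11 m³)
11 m³ → container 6 (remaining 0 m³)
5 m³ → container 3 (remaining 1 m³)
8 m³ → container 7 (remaining 12 m³)
19 m³ → container 8 (remaining 1 m³)
3 m³ → container 4 (remaining 0 m³)
7 m³ → container 1 (remaining 0 m³)
13 m³ → container 9 (remaining 7 m³)
15 m³ → container 10 (remaining 5 m³)
17 m³ → container 11 (remaining 3 m³)
14 m³ → container 12 (remaining 6 m³)
12 containers × 20 m³ = 240 m³; used 196 m³; unused 44 m³.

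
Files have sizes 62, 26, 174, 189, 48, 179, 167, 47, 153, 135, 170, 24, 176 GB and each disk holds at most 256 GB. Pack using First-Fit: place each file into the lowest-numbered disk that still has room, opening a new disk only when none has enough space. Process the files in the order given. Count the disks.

62 GB → disk 1 (remaining 194 GB)
26 GB → disk 1 (remaining 168 GB)
174 GB → disk 2 (remaining 82 GB)
189 GB → disk 3 (remaining 67 GB)
48 GB → disk 1 (remaining 120 GB)
179 GB → disk 4 (remaining 77 GB)
167 GB → disk 5 (remaining 89 GB)
47 GB → disk 1 (remaining 73 GB)
153 GB → disk 6 (remaining 103 GB)
135 GB → disk 7 (remaining 121 GB)
170 GB → disk 8 (remaining 86 GB)
24 GB → disk 1 (remaining 49 GB)
176 GB → disk 9 (remaining 80 GB)
Final disks: [62,26,48,47,24] [174] [189] [179] [167] [153] [135] [170] [176].

9 disks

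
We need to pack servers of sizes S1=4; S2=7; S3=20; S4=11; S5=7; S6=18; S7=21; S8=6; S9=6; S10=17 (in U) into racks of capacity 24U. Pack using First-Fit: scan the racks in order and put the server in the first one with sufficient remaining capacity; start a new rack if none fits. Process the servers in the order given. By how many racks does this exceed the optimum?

1

First-Fit: [4,7,11] [20] [7,6,6] [18] [21] [17] → 6 racks.
Total size 117U; any packing needs at least ⌈117/24⌉ = 5 racks.
An optimal packing achieves that bound: [21] [20,4] [18,6] [17,7] [11,7,6] → 5 racks.
Excess: 6 − 5 = 1.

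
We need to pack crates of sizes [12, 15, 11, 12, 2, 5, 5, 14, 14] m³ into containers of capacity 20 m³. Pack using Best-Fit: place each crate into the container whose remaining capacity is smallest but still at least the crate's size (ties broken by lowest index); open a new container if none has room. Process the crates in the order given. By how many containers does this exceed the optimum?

0

Best-Fit: [12,5] [15,2] [11] [12,5] [14] [14] → 6 containers.
6 crates exceed 10 m³ (half the capacity), and no two of those can share a container, so at least 6 containers are needed.
So 6 is already optimal.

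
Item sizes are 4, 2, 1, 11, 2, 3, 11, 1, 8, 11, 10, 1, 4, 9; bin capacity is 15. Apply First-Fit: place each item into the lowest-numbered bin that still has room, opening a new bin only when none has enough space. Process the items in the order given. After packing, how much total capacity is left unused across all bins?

Put 4 in bin 1; 11 remain.
Put 2 in bin 1; 9 remain.
Put 1 in bin 1; 8 remain.
Put 11 in bin 2; 4 remain.
Put 2 in bin 1; 6 remain.
Put 3 in bin 1; 3 remain.
Put 11 in bin 3; 4 remain.
Put 1 in bin 1; 2 remain.
Put 8 in bin 4; 7 remain.
Put 11 in bin 5; 4 remain.
Put 10 in bin 6; 5 remain.
Put 1 in bin 1; 1 remain.
Put 4 in bin 2; 0 remain.
Put 9 in bin 7; 6 remain.
7 bins × 15 = 105; used 78; unused 27.

27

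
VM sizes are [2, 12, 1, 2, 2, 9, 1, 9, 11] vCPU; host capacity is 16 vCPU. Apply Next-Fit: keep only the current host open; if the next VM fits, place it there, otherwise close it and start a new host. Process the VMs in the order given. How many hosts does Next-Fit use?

4 hosts

Put 2 vCPU in host 1; 14 vCPU remain.
Put 12 vCPU in host 1; 2 vCPU remain.
Put 1 vCPU in host 1; 1 vCPU remain.
Put 2 vCPU in host 2; 14 vCPU remain.
Put 2 vCPU in host 2; 12 vCPU remain.
Put 9 vCPU in host 2; 3 vCPU remain.
Put 1 vCPU in host 2; 2 vCPU remain.
Put 9 vCPU in host 3; 7 vCPU remain.
Put 11 vCPU in host 4; 5 vCPU remain.
Final hosts: [2,12,1] [2,2,9,1] [9] [11].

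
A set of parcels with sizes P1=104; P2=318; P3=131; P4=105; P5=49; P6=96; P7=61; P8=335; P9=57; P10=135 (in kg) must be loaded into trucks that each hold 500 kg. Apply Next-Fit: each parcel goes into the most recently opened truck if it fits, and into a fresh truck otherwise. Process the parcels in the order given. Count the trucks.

Put P1 (104 kg) in truck 1; 396 kg remain.
Put P2 (318 kg) in truck 1; 78 kg remain.
Put P3 (131 kg) in truck 2; 369 kg remain.
Put P4 (105 kg) in truck 2; 264 kg remain.
Put P5 (49 kg) in truck 2; 215 kg remain.
Put P6 (96 kg) in truck 2; 119 kg remain.
Put P7 (61 kg) in truck 2; 58 kg remain.
Put P8 (335 kg) in truck 3; 165 kg remain.
Put P9 (57 kg) in truck 3; 108 kg remain.
Put P10 (135 kg) in truck 4; 365 kg remain.
Final trucks: [104,318] [131,105,49,96,61] [335,57] [135].

4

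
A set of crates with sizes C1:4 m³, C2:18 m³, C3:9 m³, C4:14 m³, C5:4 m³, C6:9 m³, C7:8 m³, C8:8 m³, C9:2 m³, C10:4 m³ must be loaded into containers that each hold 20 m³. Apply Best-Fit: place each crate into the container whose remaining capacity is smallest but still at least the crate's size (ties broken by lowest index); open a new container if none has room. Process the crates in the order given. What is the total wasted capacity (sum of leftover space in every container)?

20

C1 (4 m³) → container 1 (remaining 16 m³)
C2 (18 m³) → container 2 (remaining 2 m³)
C3 (9 m³) → container 1 (remaining 7 m³)
C4 (14 m³) → container 3 (remaining 6 m³)
C5 (4 m³) → container 3 (remaining 2 m³)
C6 (9 m³) → container 4 (remaining 11 m³)
C7 (8 m³) → container 4 (remaining 3 m³)
C8 (8 m³) → container 5 (remaining 12 m³)
C9 (2 m³) → container 2 (remaining 0 m³)
C10 (4 m³) → container 1 (remaining 3 m³)
5 containers × 20 m³ = 100 m³; used 80 m³; unused 20 m³.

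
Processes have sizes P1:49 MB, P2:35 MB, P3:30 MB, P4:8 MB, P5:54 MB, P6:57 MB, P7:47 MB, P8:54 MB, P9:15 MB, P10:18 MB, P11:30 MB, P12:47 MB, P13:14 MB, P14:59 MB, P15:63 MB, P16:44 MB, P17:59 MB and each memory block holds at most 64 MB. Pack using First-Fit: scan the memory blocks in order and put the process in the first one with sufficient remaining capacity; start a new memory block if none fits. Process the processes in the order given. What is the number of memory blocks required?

P1 (49 MB) → memory block 1 (remaining 15 MB)
P2 (35 MB) → memory block 2 (remaining 29 MB)
P3 (30 MB) → memory block 3 (remaining 34 MB)
P4 (8 MB) → memory block 1 (remaining 7 MB)
P5 (54 MB) → memory block 4 (remaining 10 MB)
P6 (57 MB) → memory block 5 (remaining 7 MB)
P7 (47 MB) → memory block 6 (remaining 17 MB)
P8 (54 MB) → memory block 7 (remaining 10 MB)
P9 (15 MB) → memory block 2 (remaining 14 MB)
P10 (18 MB) → memory block 3 (remaining 16 MB)
P11 (30 MB) → memory block 8 (remaining 34 MB)
P12 (47 MB) → memory block 9 (remaining 17 MB)
P13 (14 MB) → memory block 2 (remaining 0 MB)
P14 (59 MB) → memory block 10 (remaining 5 MB)
P15 (63 MB) → memory block 11 (remaining 1 MB)
P16 (44 MB) → memory block 12 (remaining 20 MB)
P17 (59 MB) → memory block 13 (remaining 5 MB)

13 memory blocks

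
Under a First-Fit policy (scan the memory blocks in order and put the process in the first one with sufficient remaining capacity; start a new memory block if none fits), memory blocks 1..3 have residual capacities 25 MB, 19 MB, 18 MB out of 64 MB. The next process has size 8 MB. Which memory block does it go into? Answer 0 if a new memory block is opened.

Memory blocks with room: memory block 1 (25 MB), memory block 2 (19 MB), memory block 3 (18 MB).
The first with room is memory block 1.

1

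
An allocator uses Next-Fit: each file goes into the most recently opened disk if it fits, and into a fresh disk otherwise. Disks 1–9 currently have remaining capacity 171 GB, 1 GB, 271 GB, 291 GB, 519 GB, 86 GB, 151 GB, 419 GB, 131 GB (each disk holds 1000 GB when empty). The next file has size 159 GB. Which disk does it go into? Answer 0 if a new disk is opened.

Next-Fit only looks at disk 9, which has 131 GB free.
159 GB does not fit, so a new disk is opened.

0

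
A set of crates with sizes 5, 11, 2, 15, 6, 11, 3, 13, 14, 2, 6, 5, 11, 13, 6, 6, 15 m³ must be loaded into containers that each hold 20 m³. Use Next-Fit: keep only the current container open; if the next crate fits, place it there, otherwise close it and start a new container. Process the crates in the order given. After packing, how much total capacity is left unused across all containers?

5 m³ → container 1 (remaining 15 m³)
11 m³ → container 1 (remaining 4 m³)
2 m³ → container 1 (remaining 2 m³)
15 m³ → container 2 (remaining 5 m³)
6 m³ → container 3 (remaining 14 m³)
11 m³ → container 3 (remaining 3 m³)
3 m³ → container 3 (remaining 0 m³)
13 m³ → container 4 (remaining 7 m³)
14 m³ → container 5 (remaining 6 m³)
2 m³ → container 5 (remaining 4 m³)
6 m³ → container 6 (remaining 14 m³)
5 m³ → container 6 (remaining 9 m³)
11 m³ → container 7 (remaining 9 m³)
13 m³ → container 8 (remaining 7 m³)
6 m³ → container 8 (remaining 1 m³)
6 m³ → container 9 (remaining 14 m³)
15 m³ → container 10 (remaining 5 m³)
10 containers × 20 m³ = 200 m³; used 144 m³; unused 56 m³.

56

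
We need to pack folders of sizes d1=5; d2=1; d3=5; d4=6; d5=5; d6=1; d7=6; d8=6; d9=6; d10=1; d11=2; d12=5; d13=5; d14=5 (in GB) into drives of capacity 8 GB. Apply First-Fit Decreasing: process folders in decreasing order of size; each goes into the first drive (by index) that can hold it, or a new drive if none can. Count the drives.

10 drives

Sorted descending: 6, 6, 6, 6, 5, 5, 5, 5, 5, 5, 2, 1, 1, 1.
6 GB → drive 1 (remaining 2 GB)
6 GB → drive 2 (remaining 2 GB)
6 GB → drive 3 (remaining 2 GB)
6 GB → drive 4 (remaining 2 GB)
5 GB → drive 5 (remaining 3 GB)
5 GB → drive 6 (remaining 3 GB)
5 GB → drive 7 (remaining 3 GB)
5 GB → drive 8 (remaining 3 GB)
5 GB → drive 9 (remaining 3 GB)
5 GB → drive 10 (remaining 3 GB)
2 GB → drive 1 (remaining 0 GB)
1 GB → drive 2 (remaining 1 GB)
1 GB → drive 2 (remaining 0 GB)
1 GB → drive 3 (remaining 1 GB)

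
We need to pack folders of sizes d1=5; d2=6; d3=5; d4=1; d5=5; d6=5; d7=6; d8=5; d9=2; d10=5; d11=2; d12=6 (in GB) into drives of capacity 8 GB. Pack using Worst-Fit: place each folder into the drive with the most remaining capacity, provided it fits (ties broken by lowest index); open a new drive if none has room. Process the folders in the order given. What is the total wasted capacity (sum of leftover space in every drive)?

19

Put d1 (5 GB) in drive 1; 3 GB remain.
Put d2 (6 GB) in drive 2; 2 GB remain.
Put d3 (5 GB) in drive 3; 3 GB remain.
Put d4 (1 GB) in drive 1; 2 GB remain.
Put d5 (5 GB) in drive 4; 3 GB remain.
Put d6 (5 GB) in drive 5; 3 GB remain.
Put d7 (6 GB) in drive 6; 2 GB remain.
Put d8 (5 GB) in drive 7; 3 GB remain.
Put d9 (2 GB) in drive 3; 1 GB remain.
Put d10 (5 GB) in drive 8; 3 GB remain.
Put d11 (2 GB) in drive 4; 1 GB remain.
Put d12 (6 GB) in drive 9; 2 GB remain.
9 drives × 8 GB = 72 GB; used 53 GB; unused 19 GB.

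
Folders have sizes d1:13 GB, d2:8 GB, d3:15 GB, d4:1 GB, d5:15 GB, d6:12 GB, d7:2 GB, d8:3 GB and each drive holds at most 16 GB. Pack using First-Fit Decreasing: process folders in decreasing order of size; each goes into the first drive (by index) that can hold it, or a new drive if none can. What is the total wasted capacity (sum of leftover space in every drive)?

11

Sorted descending: 15, 15, 13, 12, 8, 3, 2, 1.
drive 1: place 15 GB, 1 GB left
drive 2: place 15 GB, 1 GB left
drive 3: place 13 GB, 3 GB left
drive 4: place 12 GB, 4 GB left
drive 5: place 8 GB, 8 GB left
drive 3: place 3 GB, 0 GB left
drive 4: place 2 GB, 2 GB left
drive 1: place 1 GB, 0 GB left
5 drives × 16 GB = 80 GB; used 69 GB; unused 11 GB.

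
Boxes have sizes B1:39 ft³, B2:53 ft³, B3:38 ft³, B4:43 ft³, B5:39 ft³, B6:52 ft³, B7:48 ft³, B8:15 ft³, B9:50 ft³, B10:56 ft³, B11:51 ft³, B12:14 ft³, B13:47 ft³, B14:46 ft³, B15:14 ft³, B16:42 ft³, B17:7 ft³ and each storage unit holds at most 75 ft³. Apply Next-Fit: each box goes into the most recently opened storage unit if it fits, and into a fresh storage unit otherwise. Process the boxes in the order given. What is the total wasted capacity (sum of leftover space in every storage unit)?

321

storage unit 1: place B1 (39 ft³), 36 ft³ left
storage unit 2: place B2 (53 ft³), 22 ft³ left
storage unit 3: place B3 (38 ft³), 37 ft³ left
storage unit 4: place B4 (43 ft³), 32 ft³ left
storage unit 5: place B5 (39 ft³), 36 ft³ left
storage unit 6: place B6 (52 ft³), 23 ft³ left
storage unit 7: place B7 (48 ft³), 27 ft³ left
storage unit 7: place B8 (15 ft³), 12 ft³ left
storage unit 8: place B9 (50 ft³), 25 ft³ left
storage unit 9: place B10 (56 ft³), 19 ft³ left
storage unit 10: place B11 (51 ft³), 24 ft³ left
storage unit 10: place B12 (14 ft³), 10 ft³ left
storage unit 11: place B13 (47 ft³), 28 ft³ left
storage unit 12: place B14 (46 ft³), 29 ft³ left
storage unit 12: place B15 (14 ft³), 15 ft³ left
storage unit 13: place B16 (42 ft³), 33 ft³ left
storage unit 13: place B17 (7 ft³), 26 ft³ left
13 storage units × 75 ft³ = 975 ft³; used 654 ft³; unused 321 ft³.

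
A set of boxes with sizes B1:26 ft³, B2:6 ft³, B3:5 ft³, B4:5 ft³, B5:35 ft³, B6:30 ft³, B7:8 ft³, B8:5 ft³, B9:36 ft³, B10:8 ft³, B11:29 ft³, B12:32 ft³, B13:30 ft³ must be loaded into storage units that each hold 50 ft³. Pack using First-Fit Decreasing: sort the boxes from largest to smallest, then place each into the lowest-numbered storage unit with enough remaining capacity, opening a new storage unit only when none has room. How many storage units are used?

7

Sorted descending: 36, 35, 32, 30, 30, 29, 26, 8, 8, 6, 5, 5, 5.
36 ft³ → storage unit 1 (remaining 14 ft³)
35 ft³ → storage unit 2 (remaining 15 ft³)
32 ft³ → storage unit 3 (remaining 18 ft³)
30 ft³ → storage unit 4 (remaining 20 ft³)
30 ft³ → storage unit 5 (remaining 20 ft³)
29 ft³ → storage unit 6 (remaining 21 ft³)
26 ft³ → storage unit 7 (remaining 24 ft³)
8 ft³ → storage unit 1 (remaining 6 ft³)
8 ft³ → storage unit 2 (remaining 7 ft³)
6 ft³ → storage unit 1 (remaining 0 ft³)
5 ft³ → storage unit 2 (remaining 2 ft³)
5 ft³ → storage unit 3 (remaining 13 ft³)
5 ft³ → storage unit 3 (remaining 8 ft³)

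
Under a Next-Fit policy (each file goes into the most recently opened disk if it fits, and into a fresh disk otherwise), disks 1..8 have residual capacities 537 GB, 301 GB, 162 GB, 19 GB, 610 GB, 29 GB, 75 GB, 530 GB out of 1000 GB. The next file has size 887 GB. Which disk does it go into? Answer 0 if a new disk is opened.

0

Next-Fit only looks at disk 8, which has 530 GB free.
887 GB does not fit, so a new disk is opened.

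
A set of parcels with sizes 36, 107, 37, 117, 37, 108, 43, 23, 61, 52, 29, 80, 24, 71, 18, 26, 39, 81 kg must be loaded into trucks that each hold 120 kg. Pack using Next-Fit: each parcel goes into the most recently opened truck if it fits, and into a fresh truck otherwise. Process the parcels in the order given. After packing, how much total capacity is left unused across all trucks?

36 kg → truck 1 (remaining 84 kg)
107 kg → truck 2 (remaining 13 kg)
37 kg → truck 3 (remaining 83 kg)
117 kg → truck 4 (remaining 3 kg)
37 kg → truck 5 (remaining 83 kg)
108 kg → truck 6 (remaining 12 kg)
43 kg → truck 7 (remaining 77 kg)
23 kg → truck 7 (remaining 54 kg)
61 kg → truck 8 (remaining 59 kg)
52 kg → truck 8 (remaining 7 kg)
29 kg → truck 9 (remaining 91 kg)
80 kg → truck 9 (remaining 11 kg)
24 kg → truck 10 (remaining 96 kg)
71 kg → truck 10 (remaining 25 kg)
18 kg → truck 10 (remaining 7 kg)
26 kg → truck 11 (remaining 94 kg)
39 kg → truck 11 (remaining 55 kg)
81 kg → truck 12 (remaining 39 kg)
12 trucks × 120 kg = 1440 kg; used 989 kg; unused 451 kg.

451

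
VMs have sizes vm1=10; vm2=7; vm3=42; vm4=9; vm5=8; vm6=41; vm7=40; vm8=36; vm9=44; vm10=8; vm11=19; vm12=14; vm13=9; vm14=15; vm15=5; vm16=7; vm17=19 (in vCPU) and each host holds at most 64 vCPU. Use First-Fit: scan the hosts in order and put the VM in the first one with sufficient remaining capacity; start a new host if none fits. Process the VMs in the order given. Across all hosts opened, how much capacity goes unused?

51

Put vm1 (10 vCPU) in host 1; 54 vCPU remain.
Put vm2 (7 vCPU) in host 1; 47 vCPU remain.
Put vm3 (42 vCPU) in host 1; 5 vCPU remain.
Put vm4 (9 vCPU) in host 2; 55 vCPU remain.
Put vm5 (8 vCPU) in host 2; 47 vCPU remain.
Put vm6 (41 vCPU) in host 2; 6 vCPU remain.
Put vm7 (40 vCPU) in host 3; 24 vCPU remain.
Put vm8 (36 vCPU) in host 4; 28 vCPU remain.
Put vm9 (44 vCPU) in host 5; 20 vCPU remain.
Put vm10 (8 vCPU) in host 3; 16 vCPU remain.
Put vm11 (19 vCPU) in host 4; 9 vCPU remain.
Put vm12 (14 vCPU) in host 3; 2 vCPU remain.
Put vm13 (9 vCPU) in host 4; 0 vCPU remain.
Put vm14 (15 vCPU) in host 5; 5 vCPU remain.
Put vm15 (5 vCPU) in host 1; 0 vCPU remain.
Put vm16 (7 vCPU) in host 6; 57 vCPU remain.
Put vm17 (19 vCPU) in host 6; 38 vCPU remain.
6 hosts × 64 vCPU = 384 vCPU; used 333 vCPU; unused 51 vCPU.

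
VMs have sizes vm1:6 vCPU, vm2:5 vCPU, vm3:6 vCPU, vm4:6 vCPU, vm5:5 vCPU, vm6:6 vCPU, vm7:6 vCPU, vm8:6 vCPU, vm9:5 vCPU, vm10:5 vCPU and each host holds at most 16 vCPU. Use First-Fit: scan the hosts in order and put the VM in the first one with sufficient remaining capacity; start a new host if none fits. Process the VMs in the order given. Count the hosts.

vm1 (6 vCPU) → host 1 (remaining 10 vCPU)
vm2 (5 vCPU) → host 1 (remaining 5 vCPU)
vm3 (6 vCPU) → host 2 (remaining 10 vCPU)
vm4 (6 vCPU) → host 2 (remaining 4 vCPU)
vm5 (5 vCPU) → host 1 (remaining 0 vCPU)
vm6 (6 vCPU) → host 3 (remaining 10 vCPU)
vm7 (6 vCPU) → host 3 (remaining 4 vCPU)
vm8 (6 vCPU) → host 4 (remaining 10 vCPU)
vm9 (5 vCPU) → host 4 (remaining 5 vCPU)
vm10 (5 vCPU) → host 4 (remaining 0 vCPU)
Final hosts: [6,5,5] [6,6] [6,6] [6,5,5].

4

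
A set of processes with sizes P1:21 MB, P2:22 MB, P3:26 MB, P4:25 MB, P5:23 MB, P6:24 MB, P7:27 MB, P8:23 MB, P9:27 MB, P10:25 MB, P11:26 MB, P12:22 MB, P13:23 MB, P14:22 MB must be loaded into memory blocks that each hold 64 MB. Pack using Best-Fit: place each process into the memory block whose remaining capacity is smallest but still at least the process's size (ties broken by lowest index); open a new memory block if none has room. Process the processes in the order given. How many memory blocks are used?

P1 (21 MB) → memory block 1 (remaining 43 MB)
P2 (22 MB) → memory block 1 (remaining 21 MB)
P3 (26 MB) → memory block 2 (remaining 38 MB)
P4 (25 MB) → memory block 2 (remaining 13 MB)
P5 (23 MB) → memory block 3 (remaining 41 MB)
P6 (24 MB) → memory block 3 (remaining 17 MB)
P7 (27 MB) → memory block 4 (remaining 37 MB)
P8 (23 MB) → memory block 4 (remaining 14 MB)
P9 (27 MB) → memory block 5 (remaining 37 MB)
P10 (25 MB) → memory block 5 (remaining 12 MB)
P11 (26 MB) → memory block 6 (remaining 38 MB)
P12 (22 MB) → memory block 6 (remaining 16 MB)
P13 (23 MB) → memory block 7 (remaining 41 MB)
P14 (22 MB) → memory block 7 (remaining 19 MB)
Final memory blocks: [21,22] [26,25] [23,24] [27,23] [27,25] [26,22] [23,22].

7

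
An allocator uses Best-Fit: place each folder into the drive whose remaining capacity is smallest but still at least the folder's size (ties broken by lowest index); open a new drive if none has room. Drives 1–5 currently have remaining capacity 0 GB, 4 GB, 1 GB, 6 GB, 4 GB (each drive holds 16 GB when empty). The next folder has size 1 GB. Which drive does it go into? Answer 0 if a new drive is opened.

Drives with room: drive 2 (4 GB), drive 3 (1 GB), drive 4 (6 GB), drive 5 (4 GB).
Tightest fit is drive 3 with 1 GB free.

3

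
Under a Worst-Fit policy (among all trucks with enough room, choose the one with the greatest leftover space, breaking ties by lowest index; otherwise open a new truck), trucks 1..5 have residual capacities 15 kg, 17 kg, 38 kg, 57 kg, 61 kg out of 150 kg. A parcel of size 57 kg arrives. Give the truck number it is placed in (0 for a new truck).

Trucks with room: truck 4 (57 kg), truck 5 (61 kg).
Most room is truck 5 with 61 kg free.

5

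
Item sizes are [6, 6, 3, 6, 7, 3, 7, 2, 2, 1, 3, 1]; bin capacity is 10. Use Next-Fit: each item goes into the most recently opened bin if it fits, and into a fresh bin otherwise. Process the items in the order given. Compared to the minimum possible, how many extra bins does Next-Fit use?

1

Next-Fit: [6] [6,3] [6] [7,3] [7,2] [2,1,3,1] → 6 bins.
Total size 47; any packing needs at least ⌈47/10⌉ = 5 bins.
An optimal packing achieves that bound: [7,3] [7,3] [6,3,1] [6,2,2] [6,1] → 5 bins.
Excess: 6 − 5 = 1.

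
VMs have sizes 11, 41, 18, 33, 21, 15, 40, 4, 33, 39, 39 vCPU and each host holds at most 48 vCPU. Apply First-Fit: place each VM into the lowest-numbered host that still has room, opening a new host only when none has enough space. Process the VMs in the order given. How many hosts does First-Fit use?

host 1: place 11 vCPU, 37 vCPU left
host 2: place 41 vCPU, 7 vCPU left
host 1: place 18 vCPU, 19 vCPU left
host 3: place 33 vCPU, 15 vCPU left
host 4: place 21 vCPU, 27 vCPU left
host 1: place 15 vCPU, 4 vCPU left
host 5: place 40 vCPU, 8 vCPU left
host 1: place 4 vCPU, 0 vCPU left
host 6: place 33 vCPU, 15 vCPU left
host 7: place 39 vCPU, 9 vCPU left
host 8: place 39 vCPU, 9 vCPU left
Final hosts: [11,18,15,4] [41] [33] [21] [40] [33] [39] [39].

8 hosts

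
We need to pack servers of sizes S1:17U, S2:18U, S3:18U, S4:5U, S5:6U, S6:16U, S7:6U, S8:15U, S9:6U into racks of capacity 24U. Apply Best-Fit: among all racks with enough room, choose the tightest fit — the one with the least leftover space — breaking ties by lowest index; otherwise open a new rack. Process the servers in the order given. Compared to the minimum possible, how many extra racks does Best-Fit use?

Best-Fit: [17,6] [18,5] [18,6] [16,6] [15] → 5 racks.
Total size 107U; any packing needs at least ⌈107/24⌉ = 5 racks.
So 5 is already optimal.

0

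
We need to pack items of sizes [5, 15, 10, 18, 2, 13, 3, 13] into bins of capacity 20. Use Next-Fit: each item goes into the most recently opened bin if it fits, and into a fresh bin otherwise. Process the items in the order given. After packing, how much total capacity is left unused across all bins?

21

bin 1: place 5, 15 left
bin 1: place 15, 0 left
bin 2: place 10, 10 left
bin 3: place 18, 2 left
bin 3: place 2, 0 left
bin 4: place 13, 7 left
bin 4: place 3, 4 left
bin 5: place 13, 7 left
5 bins × 20 = 100; used 79; unused 21.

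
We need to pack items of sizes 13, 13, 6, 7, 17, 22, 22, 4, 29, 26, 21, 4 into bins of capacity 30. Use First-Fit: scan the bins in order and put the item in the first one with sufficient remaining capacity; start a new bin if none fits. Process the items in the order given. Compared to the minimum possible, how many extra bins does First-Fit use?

0

First-Fit: [13,13,4] [6,7,17] [22,4] [22] [29] [26] [21] → 7 bins.
Total size 184; any packing needs at least ⌈184/30⌉ = 7 bins.
So 7 is already optimal.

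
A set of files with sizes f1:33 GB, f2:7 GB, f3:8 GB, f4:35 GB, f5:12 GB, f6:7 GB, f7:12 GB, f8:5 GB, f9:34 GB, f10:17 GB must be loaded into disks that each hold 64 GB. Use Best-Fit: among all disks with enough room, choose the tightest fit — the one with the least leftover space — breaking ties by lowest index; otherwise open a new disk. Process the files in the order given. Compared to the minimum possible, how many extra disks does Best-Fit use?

Best-Fit: [33,7,8,12] [35,7,12,5] [34,17] → 3 disks.
Total size 170 GB; any packing needs at least ⌈170/64⌉ = 3 disks.
So 3 is already optimal.

0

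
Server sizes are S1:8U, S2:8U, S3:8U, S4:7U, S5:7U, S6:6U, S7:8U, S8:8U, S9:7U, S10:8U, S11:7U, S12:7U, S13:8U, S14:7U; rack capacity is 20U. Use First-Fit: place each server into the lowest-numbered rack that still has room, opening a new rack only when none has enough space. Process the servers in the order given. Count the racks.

Put S1 (8U) in rack 1; 12U remain.
Put S2 (8U) in rack 1; 4U remain.
Put S3 (8U) in rack 2; 12U remain.
Put S4 (7U) in rack 2; 5U remain.
Put S5 (7U) in rack 3; 13U remain.
Put S6 (6U) in rack 3; 7U remain.
Put S7 (8U) in rack 4; 12U remain.
Put S8 (8U) in rack 4; 4U remain.
Put S9 (7U) in rack 3; 0U remain.
Put S10 (8U) in rack 5; 12U remain.
Put S11 (7U) in rack 5; 5U remain.
Put S12 (7U) in rack 6; 13U remain.
Put S13 (8U) in rack 6; 5U remain.
Put S14 (7U) in rack 7; 13U remain.

7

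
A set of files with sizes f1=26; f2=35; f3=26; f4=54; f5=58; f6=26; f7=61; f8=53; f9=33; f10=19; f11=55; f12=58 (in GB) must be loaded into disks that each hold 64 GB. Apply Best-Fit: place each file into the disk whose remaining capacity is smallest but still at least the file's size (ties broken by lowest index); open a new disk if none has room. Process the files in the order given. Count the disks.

f1 (26 GB) → disk 1 (remaining 38 GB)
f2 (35 GB) → disk 1 (remaining 3 GB)
f3 (26 GB) → disk 2 (remaining 38 GB)
f4 (54 GB) → disk 3 (remaining 10 GB)
f5 (58 GB) → disk 4 (remaining 6 GB)
f6 (26 GB) → disk 2 (remaining 12 GB)
f7 (61 GB) → disk 5 (remaining 3 GB)
f8 (53 GB) → disk 6 (remaining 11 GB)
f9 (33 GB) → disk 7 (remaining 31 GB)
f10 (19 GB) → disk 7 (remaining 12 GB)
f11 (55 GB) → disk 8 (remaining 9 GB)
f12 (58 GB) → disk 9 (remaining 6 GB)

9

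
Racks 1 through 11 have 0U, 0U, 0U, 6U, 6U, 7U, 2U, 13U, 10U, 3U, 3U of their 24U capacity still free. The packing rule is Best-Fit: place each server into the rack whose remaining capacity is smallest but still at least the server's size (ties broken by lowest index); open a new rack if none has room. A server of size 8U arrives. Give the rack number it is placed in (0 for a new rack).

9

Racks with room: rack 8 (13U), rack 9 (10U).
Tightest fit is rack 9 with 10U free.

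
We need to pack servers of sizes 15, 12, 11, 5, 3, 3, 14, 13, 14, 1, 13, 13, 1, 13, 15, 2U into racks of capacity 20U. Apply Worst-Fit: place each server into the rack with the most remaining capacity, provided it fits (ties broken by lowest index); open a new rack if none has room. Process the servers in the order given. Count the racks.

Put 15U in rack 1; 5U remain.
Put 12U in rack 2; 8U remain.
Put 11U in rack 3; 9U remain.
Put 5U in rack 3; 4U remain.
Put 3U in rack 2; 5U remain.
Put 3U in rack 1; 2U remain.
Put 14U in rack 4; 6U remain.
Put 13U in rack 5; 7U remain.
Put 14U in rack 6; 6U remain.
Put 1U in rack 5; 6U remain.
Put 13U in rack 7; 7U remain.
Put 13U in rack 8; 7U remain.
Put 1U in rack 7; 6U remain.
Put 13U in rack 9; 7U remain.
Put 15U in rack 10; 5U remain.
Put 2U in rack 8; 5U remain.
Final racks: [15,3] [12,3] [11,5] [14] [13,1] [14] [13,1] [13,2] [13] [15].

10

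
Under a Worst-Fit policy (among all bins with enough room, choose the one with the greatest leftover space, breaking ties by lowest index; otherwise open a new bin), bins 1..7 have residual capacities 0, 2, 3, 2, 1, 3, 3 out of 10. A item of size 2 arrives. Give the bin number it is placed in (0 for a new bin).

Bins with room: bin 2 (2), bin 3 (3), bin 4 (2), bin 6 (3), bin 7 (3).
Most room is bin 3 with 3 free.

3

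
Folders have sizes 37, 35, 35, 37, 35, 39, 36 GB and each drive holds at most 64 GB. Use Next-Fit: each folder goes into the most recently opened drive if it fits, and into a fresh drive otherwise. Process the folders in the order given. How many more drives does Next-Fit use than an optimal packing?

0

Next-Fit: [37] [35] [35] [37] [35] [39] [36] → 7 drives.
7 folders exceed 32 GB (half the capacity), and no two of those can share a drive, so at least 7 drives are needed.
So 7 is already optimal.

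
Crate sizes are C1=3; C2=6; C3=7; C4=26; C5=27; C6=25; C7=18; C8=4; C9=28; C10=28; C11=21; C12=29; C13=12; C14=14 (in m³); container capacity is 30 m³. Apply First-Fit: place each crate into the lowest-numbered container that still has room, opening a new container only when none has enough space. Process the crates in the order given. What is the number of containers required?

C1 (3 m³) → container 1 (remaining 27 m³)
C2 (6 m³) → container 1 (remaining 21 m³)
C3 (7 m³) → container 1 (remaining 14 m³)
C4 (26 m³) → container 2 (remaining 4 m³)
C5 (27 m³) → container 3 (remaining 3 m³)
C6 (25 m³) → container 4 (remaining 5 m³)
C7 (18 m³) → container 5 (remaining 12 m³)
C8 (4 m³) → container 1 (remaining 10 m³)
C9 (28 m³) → container 6 (remaining 2 m³)
C10 (28 m³) → container 7 (remaining 2 m³)
C11 (21 m³) → container 8 (remaining 9 m³)
C12 (29 m³) → container 9 (remaining 1 m³)
C13 (12 m³) → container 5 (remaining 0 m³)
C14 (14 m³) → container 10 (remaining 16 m³)

10 containers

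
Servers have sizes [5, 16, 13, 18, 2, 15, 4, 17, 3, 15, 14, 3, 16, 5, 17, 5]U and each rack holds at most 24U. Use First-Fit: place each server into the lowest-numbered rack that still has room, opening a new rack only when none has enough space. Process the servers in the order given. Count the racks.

5U → rack 1 (remaining 19U)
16U → rack 1 (remaining 3U)
13U → rack 2 (remaining 11U)
18U → rack 3 (remaining 6U)
2U → rack 1 (remaining 1U)
15U → rack 4 (remaining 9U)
4U → rack 2 (remaining 7U)
17U → rack 5 (remaining 7U)
3U → rack 2 (remaining 4U)
15U → rack 6 (remaining 9U)
14U → rack 7 (remaining 10U)
3U → rack 2 (remaining 1U)
16U → rack 8 (remaining 8U)
5U → rack 3 (remaining 1U)
17U → rack 9 (remaining 7U)
5U → rack 4 (remaining 4U)
Final racks: [5,16,2] [13,4,3,3] [18,5] [15,5] [17] [15] [14] [16] [17].

9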